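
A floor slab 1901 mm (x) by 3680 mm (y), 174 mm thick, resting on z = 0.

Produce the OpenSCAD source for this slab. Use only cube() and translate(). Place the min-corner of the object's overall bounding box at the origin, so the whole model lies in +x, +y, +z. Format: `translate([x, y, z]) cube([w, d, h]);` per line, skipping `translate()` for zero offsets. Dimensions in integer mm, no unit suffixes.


cube([1901, 3680, 174]);


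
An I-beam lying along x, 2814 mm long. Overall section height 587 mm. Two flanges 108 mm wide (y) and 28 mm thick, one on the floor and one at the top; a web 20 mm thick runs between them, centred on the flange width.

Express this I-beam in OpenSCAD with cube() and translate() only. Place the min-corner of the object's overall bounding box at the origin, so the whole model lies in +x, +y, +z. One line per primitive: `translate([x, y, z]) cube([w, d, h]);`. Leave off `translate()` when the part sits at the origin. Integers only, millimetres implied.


cube([2814, 108, 28]);
translate([0, 44, 28]) cube([2814, 20, 531]);
translate([0, 0, 559]) cube([2814, 108, 28]);


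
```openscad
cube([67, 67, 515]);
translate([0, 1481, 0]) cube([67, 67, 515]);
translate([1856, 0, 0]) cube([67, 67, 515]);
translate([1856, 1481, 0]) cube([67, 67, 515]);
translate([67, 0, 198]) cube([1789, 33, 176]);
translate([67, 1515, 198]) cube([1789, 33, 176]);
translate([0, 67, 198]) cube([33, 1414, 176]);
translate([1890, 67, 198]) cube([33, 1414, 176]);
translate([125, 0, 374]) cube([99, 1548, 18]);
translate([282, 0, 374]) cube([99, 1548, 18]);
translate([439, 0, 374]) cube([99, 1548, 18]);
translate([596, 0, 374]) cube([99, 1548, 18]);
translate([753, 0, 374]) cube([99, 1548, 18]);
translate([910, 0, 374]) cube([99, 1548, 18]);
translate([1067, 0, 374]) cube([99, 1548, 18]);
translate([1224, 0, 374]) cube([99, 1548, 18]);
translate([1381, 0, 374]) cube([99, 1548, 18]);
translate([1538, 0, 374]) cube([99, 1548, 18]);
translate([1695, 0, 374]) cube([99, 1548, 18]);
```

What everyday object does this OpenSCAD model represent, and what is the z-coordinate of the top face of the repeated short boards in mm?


A bed frame. The slat-top height is 392 mm.

Four posts, four rails, and a row of slats — a bed frame. Slats sit on the rails at z = 198 + 176 = 374; with slat thickness 18, the top is 392 mm.


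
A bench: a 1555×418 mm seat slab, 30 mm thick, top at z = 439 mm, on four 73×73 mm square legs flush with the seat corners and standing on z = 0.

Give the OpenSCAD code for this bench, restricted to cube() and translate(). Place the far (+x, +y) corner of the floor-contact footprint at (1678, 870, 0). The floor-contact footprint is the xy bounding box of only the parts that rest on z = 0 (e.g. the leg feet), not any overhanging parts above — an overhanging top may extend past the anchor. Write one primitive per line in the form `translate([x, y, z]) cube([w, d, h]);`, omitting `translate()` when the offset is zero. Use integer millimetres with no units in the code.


translate([123, 452, 409]) cube([1555, 418, 30]);
translate([123, 452, 0]) cube([73, 73, 409]);
translate([123, 797, 0]) cube([73, 73, 409]);
translate([1605, 452, 0]) cube([73, 73, 409]);
translate([1605, 797, 0]) cube([73, 73, 409]);


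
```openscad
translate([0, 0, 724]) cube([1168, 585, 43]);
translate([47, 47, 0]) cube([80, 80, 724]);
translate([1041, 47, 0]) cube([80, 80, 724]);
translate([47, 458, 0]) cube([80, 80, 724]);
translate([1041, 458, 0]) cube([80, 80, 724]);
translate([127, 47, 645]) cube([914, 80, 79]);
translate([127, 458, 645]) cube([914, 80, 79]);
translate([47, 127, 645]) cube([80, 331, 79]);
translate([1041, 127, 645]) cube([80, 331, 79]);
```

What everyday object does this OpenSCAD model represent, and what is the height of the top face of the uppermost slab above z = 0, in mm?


A table. The table height is 767 mm.

A 1168×585×43 slab sits at z = 724 on four 80 mm square posts — a table. The top surface is at 724 + 43 = 767 mm.


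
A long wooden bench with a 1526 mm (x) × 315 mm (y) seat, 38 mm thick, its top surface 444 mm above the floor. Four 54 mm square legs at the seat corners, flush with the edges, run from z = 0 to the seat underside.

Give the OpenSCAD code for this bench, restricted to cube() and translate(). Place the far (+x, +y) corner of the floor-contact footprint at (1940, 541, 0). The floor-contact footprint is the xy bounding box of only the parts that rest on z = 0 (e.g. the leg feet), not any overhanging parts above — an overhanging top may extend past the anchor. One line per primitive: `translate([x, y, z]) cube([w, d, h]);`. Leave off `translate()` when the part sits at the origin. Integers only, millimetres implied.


// leg_h = 444 − 38 = 406
translate([414, 226, 406]) cube([1526, 315, 38]);
translate([414, 226, 0]) cube([54, 54, 406]);
translate([414, 487, 0]) cube([54, 54, 406]);
translate([1886, 226, 0]) cube([54, 54, 406]);
translate([1886, 487, 0]) cube([54, 54, 406]);


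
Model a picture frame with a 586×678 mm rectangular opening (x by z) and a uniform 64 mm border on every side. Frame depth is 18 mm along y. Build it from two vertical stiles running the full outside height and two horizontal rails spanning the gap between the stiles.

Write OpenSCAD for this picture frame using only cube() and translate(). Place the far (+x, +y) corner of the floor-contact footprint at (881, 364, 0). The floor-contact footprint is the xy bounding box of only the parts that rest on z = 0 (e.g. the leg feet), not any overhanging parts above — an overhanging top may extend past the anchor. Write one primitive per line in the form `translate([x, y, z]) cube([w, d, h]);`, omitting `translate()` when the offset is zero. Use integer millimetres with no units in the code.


translate([167, 346, 0]) cube([64, 18, 806]);
translate([817, 346, 0]) cube([64, 18, 806]);
translate([231, 346, 0]) cube([586, 18, 64]);
translate([231, 346, 742]) cube([586, 18, 64]);


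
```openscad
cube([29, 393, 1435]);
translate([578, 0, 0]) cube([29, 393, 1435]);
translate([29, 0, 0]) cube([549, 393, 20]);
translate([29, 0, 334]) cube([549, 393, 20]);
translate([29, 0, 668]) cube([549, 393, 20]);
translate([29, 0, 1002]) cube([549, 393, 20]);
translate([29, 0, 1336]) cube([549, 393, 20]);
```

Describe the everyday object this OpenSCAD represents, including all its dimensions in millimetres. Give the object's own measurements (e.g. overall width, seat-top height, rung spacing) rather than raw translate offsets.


An open bookshelf. Two side panels, each 29 mm thick, 393 mm deep and 1435 mm tall, stand 607 mm apart (outside-to-outside). Between them sit 5 shelves, each 20 mm thick and 393 mm deep, spanning the full gap between the sides. The bottom shelf rests on the floor (its underside at z = 0) and the clear gap between one shelf's top and the next shelf's underside is 314 mm.


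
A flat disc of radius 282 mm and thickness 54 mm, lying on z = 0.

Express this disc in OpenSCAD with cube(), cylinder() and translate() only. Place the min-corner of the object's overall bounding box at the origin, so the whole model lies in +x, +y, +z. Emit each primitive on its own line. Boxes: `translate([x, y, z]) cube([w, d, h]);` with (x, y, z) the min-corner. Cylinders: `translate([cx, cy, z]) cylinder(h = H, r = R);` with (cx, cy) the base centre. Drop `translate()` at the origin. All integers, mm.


translate([282, 282, 0]) cylinder(h = 54, r = 282);


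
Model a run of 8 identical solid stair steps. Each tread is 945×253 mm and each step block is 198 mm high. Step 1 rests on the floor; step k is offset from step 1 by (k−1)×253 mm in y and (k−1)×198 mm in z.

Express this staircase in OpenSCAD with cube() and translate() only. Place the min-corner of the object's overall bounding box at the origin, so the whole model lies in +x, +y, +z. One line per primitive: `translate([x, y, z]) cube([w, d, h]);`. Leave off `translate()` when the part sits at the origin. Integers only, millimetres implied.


cube([945, 253, 198]);
translate([0, 253, 198]) cube([945, 253, 198]);
translate([0, 506, 396]) cube([945, 253, 198]);
translate([0, 759, 594]) cube([945, 253, 198]);
translate([0, 1012, 792]) cube([945, 253, 198]);
translate([0, 1265, 990]) cube([945, 253, 198]);
translate([0, 1518, 1188]) cube([945, 253, 198]);
translate([0, 1771, 1386]) cube([945, 253, 198]);


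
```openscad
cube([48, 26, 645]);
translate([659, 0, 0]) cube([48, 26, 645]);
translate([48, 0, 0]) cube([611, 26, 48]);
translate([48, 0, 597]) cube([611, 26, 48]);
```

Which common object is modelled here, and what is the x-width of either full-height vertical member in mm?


A picture frame. The border width is 48 mm.

Four thin pieces enclosing a rectangular opening — a picture frame. The two full-height stiles are 645 mm tall; the top rail sits at z = 597 and is 48 mm tall, so the border above the opening is 645 − 597 = 48 mm, matching the stile x-width.


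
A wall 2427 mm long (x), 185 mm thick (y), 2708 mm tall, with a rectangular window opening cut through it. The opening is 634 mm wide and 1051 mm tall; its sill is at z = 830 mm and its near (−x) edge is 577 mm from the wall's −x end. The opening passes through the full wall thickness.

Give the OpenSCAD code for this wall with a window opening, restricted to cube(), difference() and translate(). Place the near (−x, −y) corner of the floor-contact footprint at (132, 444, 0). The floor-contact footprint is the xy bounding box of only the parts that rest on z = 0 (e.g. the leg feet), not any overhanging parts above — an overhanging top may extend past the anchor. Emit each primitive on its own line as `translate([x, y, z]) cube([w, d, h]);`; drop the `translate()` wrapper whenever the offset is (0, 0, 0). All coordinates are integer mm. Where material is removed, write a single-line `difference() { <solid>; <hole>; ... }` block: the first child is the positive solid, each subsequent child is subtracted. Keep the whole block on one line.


difference() { translate([132, 444, 0]) cube([2427, 185, 2708]); translate([709, 444, 830]) cube([634, 185, 1051]); }


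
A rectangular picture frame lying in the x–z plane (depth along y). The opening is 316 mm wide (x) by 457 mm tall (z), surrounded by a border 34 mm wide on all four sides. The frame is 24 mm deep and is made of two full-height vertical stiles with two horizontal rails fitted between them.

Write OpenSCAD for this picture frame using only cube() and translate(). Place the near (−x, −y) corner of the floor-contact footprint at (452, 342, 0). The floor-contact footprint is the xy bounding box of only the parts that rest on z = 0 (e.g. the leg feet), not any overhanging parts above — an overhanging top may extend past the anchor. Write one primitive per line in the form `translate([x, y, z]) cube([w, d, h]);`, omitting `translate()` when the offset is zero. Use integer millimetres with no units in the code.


translate([452, 342, 0]) cube([34, 24, 525]);
translate([802, 342, 0]) cube([34, 24, 525]);
translate([486, 342, 0]) cube([316, 24, 34]);
translate([486, 342, 491]) cube([316, 24, 34]);


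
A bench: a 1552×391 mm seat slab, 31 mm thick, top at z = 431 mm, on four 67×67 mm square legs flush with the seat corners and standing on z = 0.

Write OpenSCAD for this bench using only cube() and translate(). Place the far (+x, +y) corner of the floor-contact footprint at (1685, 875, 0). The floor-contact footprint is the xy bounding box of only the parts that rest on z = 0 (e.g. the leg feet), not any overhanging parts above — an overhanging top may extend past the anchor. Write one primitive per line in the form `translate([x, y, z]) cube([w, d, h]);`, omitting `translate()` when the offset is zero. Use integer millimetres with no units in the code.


// leg_h = 431 − 31 = 400
translate([133, 484, 400]) cube([1552, 391, 31]);
translate([133, 484, 0]) cube([67, 67, 400]);
translate([133, 808, 0]) cube([67, 67, 400]);
translate([1618, 484, 0]) cube([67, 67, 400]);
translate([1618, 808, 0]) cube([67, 67, 400]);


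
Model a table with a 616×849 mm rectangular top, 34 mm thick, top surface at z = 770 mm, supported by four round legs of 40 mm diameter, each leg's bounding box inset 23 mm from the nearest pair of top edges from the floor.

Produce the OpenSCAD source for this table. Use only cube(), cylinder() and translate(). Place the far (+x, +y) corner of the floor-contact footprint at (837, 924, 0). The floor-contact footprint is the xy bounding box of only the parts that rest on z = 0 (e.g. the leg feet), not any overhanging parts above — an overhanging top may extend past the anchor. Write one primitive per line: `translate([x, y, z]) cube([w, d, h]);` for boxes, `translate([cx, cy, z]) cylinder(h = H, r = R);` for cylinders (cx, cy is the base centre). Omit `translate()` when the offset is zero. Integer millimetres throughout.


translate([244, 98, 736]) cube([616, 849, 34]);
translate([287, 141, 0]) cylinder(h = 736, r = 20);
translate([817, 141, 0]) cylinder(h = 736, r = 20);
translate([287, 904, 0]) cylinder(h = 736, r = 20);
translate([817, 904, 0]) cylinder(h = 736, r = 20);


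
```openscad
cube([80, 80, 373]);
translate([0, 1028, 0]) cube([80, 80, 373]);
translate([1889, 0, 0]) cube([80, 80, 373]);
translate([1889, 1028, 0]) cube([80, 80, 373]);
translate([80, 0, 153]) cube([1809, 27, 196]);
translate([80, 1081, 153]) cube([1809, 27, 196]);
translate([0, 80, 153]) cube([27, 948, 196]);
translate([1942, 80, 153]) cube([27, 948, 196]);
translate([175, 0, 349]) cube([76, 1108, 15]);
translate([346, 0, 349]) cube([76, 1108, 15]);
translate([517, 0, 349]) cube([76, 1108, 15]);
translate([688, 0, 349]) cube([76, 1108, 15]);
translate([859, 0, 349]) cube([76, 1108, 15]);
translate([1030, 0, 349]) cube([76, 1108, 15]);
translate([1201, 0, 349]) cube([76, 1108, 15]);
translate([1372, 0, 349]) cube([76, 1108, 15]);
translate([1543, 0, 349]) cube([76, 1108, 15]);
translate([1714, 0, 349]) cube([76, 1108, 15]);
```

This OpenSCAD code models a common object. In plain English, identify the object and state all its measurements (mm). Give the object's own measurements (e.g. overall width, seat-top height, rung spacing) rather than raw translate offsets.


A bed frame 1969 mm long (x) by 1108 mm wide (y). Four 80×80 mm corner posts, 373 mm tall, at the corners of the footprint. Four rails of 27 mm thickness and 196 mm height run between adjacent posts with their undersides at z = 153 mm, their outer faces flush with the outside of the frame (the two x-running rails run between the posts' inner faces; the two y-running rails run between the posts' inner faces). 10 slats, each 76 mm wide (x) and 15 mm thick, lie across the top of the two x-running rails, running the full 1108 mm width of the frame in y; along x they sit between the end posts with a 95 mm gap after the −x posts and between neighbouring slats, leaving 99 mm before the +x posts.


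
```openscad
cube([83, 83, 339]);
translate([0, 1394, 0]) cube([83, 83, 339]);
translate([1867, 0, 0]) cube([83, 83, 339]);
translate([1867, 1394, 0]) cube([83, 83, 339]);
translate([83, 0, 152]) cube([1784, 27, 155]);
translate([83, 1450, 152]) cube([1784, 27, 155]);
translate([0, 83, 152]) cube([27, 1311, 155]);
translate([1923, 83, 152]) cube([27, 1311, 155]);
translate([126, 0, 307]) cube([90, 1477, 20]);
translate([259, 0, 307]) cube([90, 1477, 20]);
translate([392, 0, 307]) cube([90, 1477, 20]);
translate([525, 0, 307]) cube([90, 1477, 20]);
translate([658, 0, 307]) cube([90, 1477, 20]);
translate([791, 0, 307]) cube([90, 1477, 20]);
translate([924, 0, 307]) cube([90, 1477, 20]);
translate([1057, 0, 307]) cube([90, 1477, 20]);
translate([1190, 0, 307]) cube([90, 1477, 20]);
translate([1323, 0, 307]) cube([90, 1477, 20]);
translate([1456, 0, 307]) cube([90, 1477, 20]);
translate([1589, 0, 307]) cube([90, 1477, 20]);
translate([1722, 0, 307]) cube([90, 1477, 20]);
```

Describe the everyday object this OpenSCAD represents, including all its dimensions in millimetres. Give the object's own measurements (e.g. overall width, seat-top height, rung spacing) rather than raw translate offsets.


A bed frame 1950 mm long (x) by 1477 mm wide (y). Four 83×83 mm corner posts, 339 mm tall, at the corners of the footprint. Four rails of 27 mm thickness and 155 mm height run between adjacent posts with their undersides at z = 152 mm, their outer faces flush with the outside of the frame (the two x-running rails run between the posts' inner faces; the two y-running rails run between the posts' inner faces). 13 slats, each 90 mm wide (x) and 20 mm thick, lie across the top of the two x-running rails, running the full 1477 mm width of the frame in y; along x they sit between the end posts with a 43 mm gap after the −x posts and between neighbouring slats, leaving 55 mm before the +x posts.


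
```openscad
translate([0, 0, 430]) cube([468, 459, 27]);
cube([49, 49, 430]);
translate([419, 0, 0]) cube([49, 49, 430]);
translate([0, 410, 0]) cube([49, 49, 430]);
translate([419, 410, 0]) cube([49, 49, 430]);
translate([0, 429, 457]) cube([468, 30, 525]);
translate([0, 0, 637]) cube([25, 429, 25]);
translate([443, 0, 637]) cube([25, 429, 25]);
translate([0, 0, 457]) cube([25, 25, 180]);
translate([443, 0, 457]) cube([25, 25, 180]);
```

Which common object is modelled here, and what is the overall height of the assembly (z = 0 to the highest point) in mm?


A chair. The overall height is 982 mm.

A slab on four corner posts with a tall panel at the back — a chair. The seat slab sits at z = 430 with thickness 27, and the 525 mm backrest starts at the seat top, so the overall height is 430 + 27 + 525 = 982 mm.


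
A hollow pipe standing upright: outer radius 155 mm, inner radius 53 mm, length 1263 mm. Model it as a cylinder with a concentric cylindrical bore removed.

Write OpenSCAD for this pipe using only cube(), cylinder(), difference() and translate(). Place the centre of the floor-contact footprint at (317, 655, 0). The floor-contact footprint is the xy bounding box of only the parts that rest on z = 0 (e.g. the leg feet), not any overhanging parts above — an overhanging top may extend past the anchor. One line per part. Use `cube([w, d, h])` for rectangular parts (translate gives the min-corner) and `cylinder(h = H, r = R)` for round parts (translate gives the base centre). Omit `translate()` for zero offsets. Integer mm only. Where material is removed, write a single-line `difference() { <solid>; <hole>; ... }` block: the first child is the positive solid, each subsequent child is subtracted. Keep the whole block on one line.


difference() { translate([317, 655, 0]) cylinder(h = 1263, r = 155); translate([317, 655, 0]) cylinder(h = 1263, r = 53); }


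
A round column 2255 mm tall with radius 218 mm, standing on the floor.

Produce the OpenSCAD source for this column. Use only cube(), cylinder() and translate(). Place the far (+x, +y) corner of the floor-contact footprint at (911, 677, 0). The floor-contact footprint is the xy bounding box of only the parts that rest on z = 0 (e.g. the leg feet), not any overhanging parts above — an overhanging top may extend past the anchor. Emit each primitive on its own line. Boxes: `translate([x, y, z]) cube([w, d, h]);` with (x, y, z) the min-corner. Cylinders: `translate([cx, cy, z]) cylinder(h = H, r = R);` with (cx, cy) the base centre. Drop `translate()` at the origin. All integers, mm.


translate([693, 459, 0]) cylinder(h = 2255, r = 218);


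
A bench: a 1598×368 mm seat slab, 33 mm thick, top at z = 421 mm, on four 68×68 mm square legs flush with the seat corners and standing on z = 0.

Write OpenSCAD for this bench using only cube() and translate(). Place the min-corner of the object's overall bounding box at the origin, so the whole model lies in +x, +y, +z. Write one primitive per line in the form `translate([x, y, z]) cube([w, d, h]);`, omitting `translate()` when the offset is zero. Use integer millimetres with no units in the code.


translate([0, 0, 388]) cube([1598, 368, 33]);
cube([68, 68, 388]);
translate([0, 300, 0]) cube([68, 68, 388]);
translate([1530, 0, 0]) cube([68, 68, 388]);
translate([1530, 300, 0]) cube([68, 68, 388]);


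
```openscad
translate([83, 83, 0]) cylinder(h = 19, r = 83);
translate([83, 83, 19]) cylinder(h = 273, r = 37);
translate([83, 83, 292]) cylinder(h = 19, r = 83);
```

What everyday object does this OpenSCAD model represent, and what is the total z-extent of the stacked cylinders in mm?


A spool. The overall height is 311 mm.

Three coaxial cylinders, large–small–large — a spool. Two 19 mm flanges and a 273 mm core give 19 + 273 + 19 = 311 mm.


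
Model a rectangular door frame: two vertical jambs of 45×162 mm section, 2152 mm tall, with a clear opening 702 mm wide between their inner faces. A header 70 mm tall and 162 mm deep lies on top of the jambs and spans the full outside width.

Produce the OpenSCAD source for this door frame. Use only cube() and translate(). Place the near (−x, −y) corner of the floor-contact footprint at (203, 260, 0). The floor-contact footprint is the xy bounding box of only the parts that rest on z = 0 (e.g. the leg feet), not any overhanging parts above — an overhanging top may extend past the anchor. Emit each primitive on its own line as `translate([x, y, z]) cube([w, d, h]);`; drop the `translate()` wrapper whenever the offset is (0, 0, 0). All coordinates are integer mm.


translate([203, 260, 0]) cube([45, 162, 2152]);
translate([950, 260, 0]) cube([45, 162, 2152]);
translate([203, 260, 2152]) cube([792, 162, 70]);


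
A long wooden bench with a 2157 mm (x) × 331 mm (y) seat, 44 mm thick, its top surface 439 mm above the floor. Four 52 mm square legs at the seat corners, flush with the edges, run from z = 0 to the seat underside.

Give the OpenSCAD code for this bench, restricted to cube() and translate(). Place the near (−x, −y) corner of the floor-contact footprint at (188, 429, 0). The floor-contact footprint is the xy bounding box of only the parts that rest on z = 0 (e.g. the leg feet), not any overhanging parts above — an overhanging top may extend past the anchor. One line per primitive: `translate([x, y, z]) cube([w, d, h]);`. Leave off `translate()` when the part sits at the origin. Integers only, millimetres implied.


translate([188, 429, 395]) cube([2157, 331, 44]);
translate([188, 429, 0]) cube([52, 52, 395]);
translate([188, 708, 0]) cube([52, 52, 395]);
translate([2293, 429, 0]) cube([52, 52, 395]);
translate([2293, 708, 0]) cube([52, 52, 395]);


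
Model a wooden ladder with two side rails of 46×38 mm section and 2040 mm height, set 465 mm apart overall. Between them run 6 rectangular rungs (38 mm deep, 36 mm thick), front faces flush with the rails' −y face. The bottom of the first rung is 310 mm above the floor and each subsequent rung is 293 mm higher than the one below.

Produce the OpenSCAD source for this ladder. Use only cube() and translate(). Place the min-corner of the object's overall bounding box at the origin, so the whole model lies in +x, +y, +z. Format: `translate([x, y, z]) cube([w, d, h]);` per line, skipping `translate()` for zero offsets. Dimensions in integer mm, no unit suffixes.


// rung span = 465 - 2*46 = 373
// rung[k] z = 310 + k*293
cube([46, 38, 2040]);
translate([419, 0, 0]) cube([46, 38, 2040]);
translate([46, 0, 310]) cube([373, 38, 36]);
translate([46, 0, 603]) cube([373, 38, 36]);
translate([46, 0, 896]) cube([373, 38, 36]);
translate([46, 0, 1189]) cube([373, 38, 36]);
translate([46, 0, 1482]) cube([373, 38, 36]);
translate([46, 0, 1775]) cube([373, 38, 36]);


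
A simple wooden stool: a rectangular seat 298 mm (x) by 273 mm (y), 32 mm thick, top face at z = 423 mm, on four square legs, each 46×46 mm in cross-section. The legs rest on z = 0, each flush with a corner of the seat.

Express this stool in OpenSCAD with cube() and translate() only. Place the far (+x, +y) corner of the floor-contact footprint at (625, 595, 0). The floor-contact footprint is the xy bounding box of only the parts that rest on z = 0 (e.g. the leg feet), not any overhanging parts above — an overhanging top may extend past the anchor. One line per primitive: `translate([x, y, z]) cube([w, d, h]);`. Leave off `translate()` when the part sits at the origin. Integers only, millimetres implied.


// leg_h = 423 - 32 = 391
translate([327, 322, 391]) cube([298, 273, 32]);
translate([327, 322, 0]) cube([46, 46, 391]);
translate([579, 322, 0]) cube([46, 46, 391]);
translate([327, 549, 0]) cube([46, 46, 391]);
translate([579, 549, 0]) cube([46, 46, 391]);


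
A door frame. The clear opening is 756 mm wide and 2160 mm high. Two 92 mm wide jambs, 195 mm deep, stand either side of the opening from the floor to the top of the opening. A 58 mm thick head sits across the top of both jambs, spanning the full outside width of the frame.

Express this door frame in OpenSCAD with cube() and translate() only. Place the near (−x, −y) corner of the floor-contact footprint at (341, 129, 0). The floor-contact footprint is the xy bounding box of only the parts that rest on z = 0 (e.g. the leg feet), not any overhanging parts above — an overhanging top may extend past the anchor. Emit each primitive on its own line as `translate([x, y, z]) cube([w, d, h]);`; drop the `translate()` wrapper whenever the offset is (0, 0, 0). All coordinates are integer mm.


translate([341, 129, 0]) cube([92, 195, 2160]);
translate([1189, 129, 0]) cube([92, 195, 2160]);
translate([341, 129, 2160]) cube([940, 195, 58]);


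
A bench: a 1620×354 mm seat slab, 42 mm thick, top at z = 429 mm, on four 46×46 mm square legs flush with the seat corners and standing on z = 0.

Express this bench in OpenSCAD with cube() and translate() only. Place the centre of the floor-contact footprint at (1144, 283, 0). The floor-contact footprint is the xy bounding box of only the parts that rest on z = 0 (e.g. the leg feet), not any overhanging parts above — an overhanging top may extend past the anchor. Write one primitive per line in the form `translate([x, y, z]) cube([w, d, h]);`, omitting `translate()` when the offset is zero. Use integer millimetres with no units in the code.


// leg_h = 429 − 42 = 387
translate([334, 106, 387]) cube([1620, 354, 42]);
translate([334, 106, 0]) cube([46, 46, 387]);
translate([334, 414, 0]) cube([46, 46, 387]);
translate([1908, 106, 0]) cube([46, 46, 387]);
translate([1908, 414, 0]) cube([46, 46, 387]);


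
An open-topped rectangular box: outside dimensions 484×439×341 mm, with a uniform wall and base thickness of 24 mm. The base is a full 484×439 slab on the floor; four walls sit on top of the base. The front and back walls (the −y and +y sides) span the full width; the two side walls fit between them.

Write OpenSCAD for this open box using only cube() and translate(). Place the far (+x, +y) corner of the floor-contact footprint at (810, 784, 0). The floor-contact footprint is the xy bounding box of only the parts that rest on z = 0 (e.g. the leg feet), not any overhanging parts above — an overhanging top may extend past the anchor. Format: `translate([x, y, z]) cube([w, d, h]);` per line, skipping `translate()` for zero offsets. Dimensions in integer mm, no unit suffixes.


translate([326, 345, 0]) cube([484, 439, 24]);
translate([326, 345, 24]) cube([484, 24, 317]);
translate([326, 760, 24]) cube([484, 24, 317]);
translate([326, 369, 24]) cube([24, 391, 317]);
translate([786, 369, 24]) cube([24, 391, 317]);


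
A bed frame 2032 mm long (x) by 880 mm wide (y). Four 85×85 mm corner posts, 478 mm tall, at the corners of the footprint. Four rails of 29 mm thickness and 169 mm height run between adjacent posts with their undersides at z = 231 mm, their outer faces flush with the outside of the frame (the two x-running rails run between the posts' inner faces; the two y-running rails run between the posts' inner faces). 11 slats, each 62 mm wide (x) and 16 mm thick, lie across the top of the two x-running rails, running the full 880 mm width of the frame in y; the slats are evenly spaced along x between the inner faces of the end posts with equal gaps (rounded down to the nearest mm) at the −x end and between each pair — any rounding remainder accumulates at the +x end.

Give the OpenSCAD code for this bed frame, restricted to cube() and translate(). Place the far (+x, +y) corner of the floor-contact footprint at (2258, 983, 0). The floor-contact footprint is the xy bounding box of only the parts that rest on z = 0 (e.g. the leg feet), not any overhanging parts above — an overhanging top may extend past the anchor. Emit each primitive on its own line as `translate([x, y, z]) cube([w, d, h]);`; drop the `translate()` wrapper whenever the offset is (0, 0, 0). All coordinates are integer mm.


translate([226, 103, 0]) cube([85, 85, 478]);
translate([226, 898, 0]) cube([85, 85, 478]);
translate([2173, 103, 0]) cube([85, 85, 478]);
translate([2173, 898, 0]) cube([85, 85, 478]);
translate([311, 103, 231]) cube([1862, 29, 169]);
translate([311, 954, 231]) cube([1862, 29, 169]);
translate([226, 188, 231]) cube([29, 710, 169]);
translate([2229, 188, 231]) cube([29, 710, 169]);
translate([409, 103, 400]) cube([62, 880, 16]);
translate([569, 103, 400]) cube([62, 880, 16]);
translate([729, 103, 400]) cube([62, 880, 16]);
translate([889, 103, 400]) cube([62, 880, 16]);
translate([1049, 103, 400]) cube([62, 880, 16]);
translate([1209, 103, 400]) cube([62, 880, 16]);
translate([1369, 103, 400]) cube([62, 880, 16]);
translate([1529, 103, 400]) cube([62, 880, 16]);
translate([1689, 103, 400]) cube([62, 880, 16]);
translate([1849, 103, 400]) cube([62, 880, 16]);
translate([2009, 103, 400]) cube([62, 880, 16]);


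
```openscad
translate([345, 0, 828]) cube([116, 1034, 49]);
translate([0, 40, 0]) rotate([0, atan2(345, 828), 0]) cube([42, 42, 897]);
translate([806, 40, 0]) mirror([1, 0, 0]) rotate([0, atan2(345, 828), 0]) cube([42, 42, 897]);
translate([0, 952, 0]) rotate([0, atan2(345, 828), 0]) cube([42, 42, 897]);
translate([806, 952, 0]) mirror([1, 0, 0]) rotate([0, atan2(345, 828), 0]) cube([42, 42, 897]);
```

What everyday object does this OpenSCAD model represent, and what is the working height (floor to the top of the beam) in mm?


A sawhorse. The overall height is 877 mm.

A beam across two mirrored pairs of raked legs — a sawhorse. The beam's underside is at z = 828 (matching the legs' vertical rise in atan2(345, 828)) and the beam is 49 mm tall, so its top is at 828 + 49 = 877 mm. The raked legs top out at the beam's underside, so that is the highest point.


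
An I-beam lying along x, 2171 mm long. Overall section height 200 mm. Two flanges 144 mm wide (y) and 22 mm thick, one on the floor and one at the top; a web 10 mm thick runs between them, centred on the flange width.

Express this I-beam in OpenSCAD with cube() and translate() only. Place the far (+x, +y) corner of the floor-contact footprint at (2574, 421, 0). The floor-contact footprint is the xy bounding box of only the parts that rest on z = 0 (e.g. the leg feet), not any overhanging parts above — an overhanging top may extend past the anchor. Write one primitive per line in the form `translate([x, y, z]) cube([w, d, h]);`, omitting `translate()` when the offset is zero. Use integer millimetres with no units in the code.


translate([403, 277, 0]) cube([2171, 144, 22]);
translate([403, 344, 22]) cube([2171, 10, 156]);
translate([403, 277, 178]) cube([2171, 144, 22]);


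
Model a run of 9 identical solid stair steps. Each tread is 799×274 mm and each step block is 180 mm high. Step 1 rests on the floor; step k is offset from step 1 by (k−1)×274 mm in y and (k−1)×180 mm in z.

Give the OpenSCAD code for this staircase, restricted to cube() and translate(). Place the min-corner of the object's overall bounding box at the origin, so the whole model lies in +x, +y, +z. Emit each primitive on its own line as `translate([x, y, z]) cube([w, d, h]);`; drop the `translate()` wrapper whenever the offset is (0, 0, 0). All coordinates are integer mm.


cube([799, 274, 180]);
translate([0, 274, 180]) cube([799, 274, 180]);
translate([0, 548, 360]) cube([799, 274, 180]);
translate([0, 822, 540]) cube([799, 274, 180]);
translate([0, 1096, 720]) cube([799, 274, 180]);
translate([0, 1370, 900]) cube([799, 274, 180]);
translate([0, 1644, 1080]) cube([799, 274, 180]);
translate([0, 1918, 1260]) cube([799, 274, 180]);
translate([0, 2192, 1440]) cube([799, 274, 180]);


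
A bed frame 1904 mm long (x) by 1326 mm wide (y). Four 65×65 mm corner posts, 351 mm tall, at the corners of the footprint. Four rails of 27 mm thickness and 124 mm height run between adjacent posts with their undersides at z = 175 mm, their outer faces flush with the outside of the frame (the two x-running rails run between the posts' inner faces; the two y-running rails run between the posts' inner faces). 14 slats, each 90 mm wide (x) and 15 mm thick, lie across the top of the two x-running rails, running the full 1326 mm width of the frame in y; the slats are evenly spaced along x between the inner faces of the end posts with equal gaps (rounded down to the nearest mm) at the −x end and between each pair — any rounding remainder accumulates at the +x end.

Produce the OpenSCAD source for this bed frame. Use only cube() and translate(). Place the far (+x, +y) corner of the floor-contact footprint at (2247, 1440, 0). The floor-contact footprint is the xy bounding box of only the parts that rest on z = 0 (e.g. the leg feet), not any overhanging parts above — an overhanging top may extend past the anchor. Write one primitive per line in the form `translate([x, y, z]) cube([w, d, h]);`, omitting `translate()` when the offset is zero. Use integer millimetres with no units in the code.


translate([343, 114, 0]) cube([65, 65, 351]);
translate([343, 1375, 0]) cube([65, 65, 351]);
translate([2182, 114, 0]) cube([65, 65, 351]);
translate([2182, 1375, 0]) cube([65, 65, 351]);
translate([408, 114, 175]) cube([1774, 27, 124]);
translate([408, 1413, 175]) cube([1774, 27, 124]);
translate([343, 179, 175]) cube([27, 1196, 124]);
translate([2220, 179, 175]) cube([27, 1196, 124]);
translate([442, 114, 299]) cube([90, 1326, 15]);
translate([566, 114, 299]) cube([90, 1326, 15]);
translate([690, 114, 299]) cube([90, 1326, 15]);
translate([814, 114, 299]) cube([90, 1326, 15]);
translate([938, 114, 299]) cube([90, 1326, 15]);
translate([1062, 114, 299]) cube([90, 1326, 15]);
translate([1186, 114, 299]) cube([90, 1326, 15]);
translate([1310, 114, 299]) cube([90, 1326, 15]);
translate([1434, 114, 299]) cube([90, 1326, 15]);
translate([1558, 114, 299]) cube([90, 1326, 15]);
translate([1682, 114, 299]) cube([90, 1326, 15]);
translate([1806, 114, 299]) cube([90, 1326, 15]);
translate([1930, 114, 299]) cube([90, 1326, 15]);
translate([2054, 114, 299]) cube([90, 1326, 15]);


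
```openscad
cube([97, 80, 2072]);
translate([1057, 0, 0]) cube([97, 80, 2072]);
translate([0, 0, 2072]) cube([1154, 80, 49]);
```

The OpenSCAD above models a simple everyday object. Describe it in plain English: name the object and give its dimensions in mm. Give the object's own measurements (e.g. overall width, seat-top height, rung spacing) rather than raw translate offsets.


A door frame. The clear opening is 960 mm wide and 2072 mm high. Two 97 mm wide jambs, 80 mm deep, stand either side of the opening from the floor to the top of the opening. A 49 mm thick head sits across the top of both jambs, spanning the full outside width of the frame.


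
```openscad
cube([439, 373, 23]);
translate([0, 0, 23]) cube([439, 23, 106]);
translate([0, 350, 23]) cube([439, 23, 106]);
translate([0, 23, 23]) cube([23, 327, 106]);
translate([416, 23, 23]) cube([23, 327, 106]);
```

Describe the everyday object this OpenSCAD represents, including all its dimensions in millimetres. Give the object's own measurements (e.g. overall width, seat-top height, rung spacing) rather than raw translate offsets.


An open-topped rectangular box: outside dimensions 439×373×129 mm, with a uniform wall and base thickness of 23 mm. The base is a full 439×373 slab on the floor; four walls sit on top of the base. The front and back walls (the −y and +y sides) span the full width; the two side walls fit between them.


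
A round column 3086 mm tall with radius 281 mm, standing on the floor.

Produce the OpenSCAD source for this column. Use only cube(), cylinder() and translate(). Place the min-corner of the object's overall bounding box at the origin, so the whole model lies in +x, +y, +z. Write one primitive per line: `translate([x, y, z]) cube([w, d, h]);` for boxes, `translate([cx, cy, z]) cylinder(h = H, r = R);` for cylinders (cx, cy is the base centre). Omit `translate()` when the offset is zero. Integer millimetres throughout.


translate([281, 281, 0]) cylinder(h = 3086, r = 281);


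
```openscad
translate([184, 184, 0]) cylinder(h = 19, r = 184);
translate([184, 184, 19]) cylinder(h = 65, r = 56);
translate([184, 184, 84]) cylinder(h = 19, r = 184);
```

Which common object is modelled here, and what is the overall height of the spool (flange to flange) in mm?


A spool. The overall height is 103 mm.

Three coaxial cylinders, large–small–large — a spool. Two 19 mm flanges and a 65 mm core give 19 + 65 + 19 = 103 mm.


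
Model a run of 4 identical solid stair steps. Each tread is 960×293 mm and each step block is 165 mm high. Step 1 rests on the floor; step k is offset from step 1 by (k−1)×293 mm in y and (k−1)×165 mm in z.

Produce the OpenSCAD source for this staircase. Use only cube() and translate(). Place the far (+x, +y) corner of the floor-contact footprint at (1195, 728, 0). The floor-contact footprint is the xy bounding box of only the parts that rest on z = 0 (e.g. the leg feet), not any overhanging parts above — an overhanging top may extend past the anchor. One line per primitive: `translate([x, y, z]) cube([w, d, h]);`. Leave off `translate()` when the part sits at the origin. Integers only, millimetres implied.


translate([235, 435, 0]) cube([960, 293, 165]);
translate([235, 728, 165]) cube([960, 293, 165]);
translate([235, 1021, 330]) cube([960, 293, 165]);
translate([235, 1314, 495]) cube([960, 293, 165]);


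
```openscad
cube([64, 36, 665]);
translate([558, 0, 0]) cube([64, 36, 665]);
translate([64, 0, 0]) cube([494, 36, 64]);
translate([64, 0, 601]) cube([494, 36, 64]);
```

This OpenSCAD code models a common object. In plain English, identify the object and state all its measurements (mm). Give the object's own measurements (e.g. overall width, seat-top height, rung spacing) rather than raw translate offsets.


A rectangular picture frame lying in the x–z plane (depth along y). The opening is 494 mm wide (x) by 537 mm tall (z), surrounded by a border 64 mm wide on all four sides. The frame is 36 mm deep and is made of two full-height vertical stiles with two horizontal rails fitted between them.


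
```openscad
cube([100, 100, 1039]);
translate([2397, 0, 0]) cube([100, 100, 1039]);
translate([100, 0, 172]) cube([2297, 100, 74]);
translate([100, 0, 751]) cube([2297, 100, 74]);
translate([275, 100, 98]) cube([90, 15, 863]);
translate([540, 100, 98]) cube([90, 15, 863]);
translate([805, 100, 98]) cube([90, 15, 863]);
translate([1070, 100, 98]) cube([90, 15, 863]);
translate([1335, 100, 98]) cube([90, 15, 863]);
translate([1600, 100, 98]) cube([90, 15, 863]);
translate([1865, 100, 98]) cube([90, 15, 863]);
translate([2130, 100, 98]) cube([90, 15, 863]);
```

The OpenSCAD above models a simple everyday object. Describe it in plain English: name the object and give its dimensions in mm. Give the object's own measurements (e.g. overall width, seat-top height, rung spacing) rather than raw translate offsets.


A fence section. Two 100×100 mm posts, 1039 mm tall, stand on the floor with a clear span of 2297 mm between their inner faces. Two horizontal rails of 100×74 mm section span the gap between the posts with their undersides at z = 172 mm and z = 751 mm, flush with the posts' −y face. 8 pickets, each 90 mm wide, 15 mm thick and 863 mm tall, are fixed to the +y face of the rails with their bottoms at z = 98 mm, spaced across the span with a 175 mm gap after the −x post and between neighbouring pickets, with 177 mm left before the +x post.
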